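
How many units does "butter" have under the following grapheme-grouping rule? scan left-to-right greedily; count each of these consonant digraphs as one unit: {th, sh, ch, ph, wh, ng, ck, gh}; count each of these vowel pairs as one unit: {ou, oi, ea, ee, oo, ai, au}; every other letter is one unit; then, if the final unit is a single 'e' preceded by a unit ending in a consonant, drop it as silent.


Word: "butter" (6 letters)
Left-to-right scan:
  [1] 'b' (letter)
  [2] 'u' (letter)
  [3] 't' (letter)
  [4] 't' (letter)
  [5] 'e' (letter)
  [6] 'r' (letter)
Units from scan: 6
Sound units = 6 units


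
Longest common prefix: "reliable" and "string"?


Word 1: "reliable"
Word 2: "string"
Comparing from start:
  Pos 0: 'r' != 's' (stop)
LCP = "" (length 0)


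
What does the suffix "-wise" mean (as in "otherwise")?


Suffix: -wise
As in: otherwise -> other + -wise
Meaning = in the manner of


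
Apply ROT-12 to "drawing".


Word: "drawing"
Shift: 12
Each letter → (letter + shift) mod 26:
  'd' (3) + 12 = 15 → 'p'
  'r' (17) + 12 = 3 → 'd'
  'a' (0) + 12 = 12 → 'm'
  'w' (22) + 12 = 8 → 'i'
  'i' (8) + 12 = 20 → 'u'
  'n' (13) + 12 = 25 → 'z'
  'g' (6) + 12 = 18 → 's'
Result = "pdmiuzs"


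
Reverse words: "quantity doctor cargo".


Original: "quantity doctor cargo"
Words (1..n): quantity | doctor | cargo
Reversed (n..1): cargo | doctor | quantity
Result = "cargo doctor quantity"


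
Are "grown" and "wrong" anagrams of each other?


Word 1: "grown" → sorted: gnorw
Word 2: "wrong" → sorted: gnorw
Same letters? gnorw == gnorw
Anagram = Yes


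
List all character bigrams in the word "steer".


Word: "steer" (length 5)
Number of bigrams = 5 - 2 + 1 = 4
  Position 0: "st"
  Position 1: "te"
  Position 2: "ee"
  Position 3: "er"
Bigrams = "st", "te", "ee", "er"


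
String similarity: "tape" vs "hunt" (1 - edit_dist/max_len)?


Word 1: "tape" (length 4)
Word 2: "hunt" (length 4)
One optimal edit sequence:
  1. substitute 't' -> 'h'  (+1)
  2. substitute 'a' -> 'u'  (+1)
  3. substitute 'p' -> 'n'  (+1)
  4. substitute 'e' -> 't'  (+1)
Edit distance = 4
Max length = max(4, 4) = 4
Similarity = 1 - 4/4
= 0.0000


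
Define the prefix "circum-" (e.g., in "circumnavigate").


Prefix: circum-
Example: circumnavigate (circum- + navigate)
Meaning = around


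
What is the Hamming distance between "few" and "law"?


Comparing character by character (same length = 3):
  Pos 0: 'f' vs 'l' !=
  Pos 1: 'e' vs 'a' !=
  Pos 2: 'w' vs 'w' =
Hamming distance = 2


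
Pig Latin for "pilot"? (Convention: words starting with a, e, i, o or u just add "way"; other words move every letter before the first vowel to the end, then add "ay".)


Word: "pilot"
Starts with consonant(s) → move to end, add 'ay'
Consonant cluster: "p"
Pig Latin = "ilotpay"


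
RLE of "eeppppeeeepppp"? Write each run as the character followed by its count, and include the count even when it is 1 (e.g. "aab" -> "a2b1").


String: "eeppppeeeepppp"
Scanning for consecutive runs:
  'e' x 2
  'p' x 4
  'e' x 4
  'p' x 4
RLE = "e2p4e4p4"


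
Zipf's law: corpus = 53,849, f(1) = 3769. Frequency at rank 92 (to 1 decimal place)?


Zipf's law: f(r) = f(1) / r
f(1) = 3769
f(92) = 3769 / 92
= 41.0 occurrences


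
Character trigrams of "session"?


Word: "session" (length 7)
Number of trigrams = 7 - 3 + 1 = 5
  Position 0: "ses"
  Position 1: "ess"
  Position 2: "ssi"
  Position 3: "sio"
  Position 4: "ion"
Trigrams = "ses", "ess", "ssi", "sio", "ion"


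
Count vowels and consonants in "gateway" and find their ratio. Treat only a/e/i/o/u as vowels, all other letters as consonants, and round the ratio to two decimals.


Word: "gateway"
Vowels (a,e,i,o,u): 3
Consonants: 4
Ratio = 3/4
= 0.75


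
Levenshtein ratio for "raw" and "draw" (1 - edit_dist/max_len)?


Word 1: "raw" (length 3)
Word 2: "draw" (length 4)
One optimal edit sequence:
  1. insert 'd'  (+1)
  2. keep 'r'
  3. keep 'a'
  4. keep 'w'
Edit distance = 1
Max length = max(3, 4) = 4
Similarity = 1 - 1/4
= 0.7500


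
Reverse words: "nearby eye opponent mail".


Original: "nearby eye opponent mail"
Words (1..n): nearby | eye | opponent | mail
Reversed (n..1): mail | opponent | eye | nearby
Result = "mail opponent eye nearby"


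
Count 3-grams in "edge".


Word: "edge" (length 4)
Number of 3-grams = length - 3 + 1 = 4 - 3 + 1
= 2


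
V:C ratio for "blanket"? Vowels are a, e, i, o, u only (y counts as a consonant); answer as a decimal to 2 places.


Word: "blanket"
Vowels (a,e,i,o,u): 2
Consonants: 5
Ratio = 2/5
= 0.40


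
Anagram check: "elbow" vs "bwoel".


Word 1: "elbow" → sorted: below
Word 2: "bwoel" → sorted: below
Same letters? below == below
Anagram = Yes


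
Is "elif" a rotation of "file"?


Word: "file", Candidate: "elif"
Method: check if candidate is substring of word+word
"filefile" contains "elif"? No
Is rotation = No


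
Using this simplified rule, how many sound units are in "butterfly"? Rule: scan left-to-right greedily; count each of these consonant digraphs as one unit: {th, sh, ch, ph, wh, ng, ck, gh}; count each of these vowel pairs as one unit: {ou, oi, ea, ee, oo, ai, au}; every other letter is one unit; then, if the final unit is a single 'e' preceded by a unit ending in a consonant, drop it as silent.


Word: "butterfly" (9 letters)
Left-to-right scan:
  1. 'b' (letter)
  2. 'u' (letter)
  3. 't' (letter)
  4. 't' (letter)
  5. 'e' (letter)
  6. 'r' (letter)
  7. 'f' (letter)
  8. 'l' (letter)
  9. 'y' (letter)
Units from scan: 9
Sound units = 9 units


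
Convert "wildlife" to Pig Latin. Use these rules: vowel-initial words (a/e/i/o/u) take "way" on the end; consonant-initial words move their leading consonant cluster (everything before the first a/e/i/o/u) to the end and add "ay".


Word: "wildlife"
Starts with consonant(s) → move to end, add 'ay'
Consonant cluster: "w"
Pig Latin = "ildlifeway"


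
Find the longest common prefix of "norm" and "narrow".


Word 1: "norm"
Word 2: "narrow"
Comparing from start:
  Pos 0: 'n' == 'n'
  Pos 1: 'o' != 'a' (stop)
LCP = "n" (length 1)


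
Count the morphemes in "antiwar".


Word: "antiwar"
Morphemes: anti- + war
Each morpheme carries meaning
= 2 morphemes


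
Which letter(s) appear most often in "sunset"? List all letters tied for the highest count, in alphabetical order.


Word: "sunset"
Letter counts:
  'e': 1
  'n': 1
  's': 2
  't': 1
  'u': 1
Maximum count = 2
Most frequent = 's' (2 times each)


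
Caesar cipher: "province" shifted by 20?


Word: "province"
Shift: 20
Each letter → (letter + shift) mod 26:
  'p' (15) + 20 = 9 → 'j'
  'r' (17) + 20 = 11 → 'l'
  'o' (14) + 20 = 8 → 'i'
  'v' (21) + 20 = 15 → 'p'
  'i' (8) + 20 = 2 → 'c'
  'n' (13) + 20 = 7 → 'h'
  'c' (2) + 20 = 22 → 'w'
  'e' (4) + 20 = 24 → 'y'
Result = "jlipchwy"


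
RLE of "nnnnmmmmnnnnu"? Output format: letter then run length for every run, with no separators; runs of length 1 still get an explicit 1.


String: "nnnnmmmmnnnnu"
Scanning for consecutive runs:
  'n' x 4
  'm' x 4
  'n' x 4
  'u' x 1
RLE = "n4m4n4u1"


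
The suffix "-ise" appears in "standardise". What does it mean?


Suffix: -ise
Example: standardise = standard + -ise
Meaning = to make


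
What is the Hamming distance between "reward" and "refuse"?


Comparing character by character (same length = 6):
  Pos 0: 'r' vs 'r' =
  Pos 1: 'e' vs 'e' =
  Pos 2: 'w' vs 'f' !=
  Pos 3: 'a' vs 'u' !=
  Pos 4: 'r' vs 's' !=
  Pos 5: 'd' vs 'e' !=
Hamming distance = 4


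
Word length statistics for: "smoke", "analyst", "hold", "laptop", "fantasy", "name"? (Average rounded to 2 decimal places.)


Lengths: "smoke"=5, "analyst"=7, "hold"=4, "laptop"=6, "fantasy"=7, "name"=4
Sum = 33, Count = 6
Average = 33/6 = 5.50
= avg=5.50, min=4, max=7


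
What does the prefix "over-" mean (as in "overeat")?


Prefix: over-
Example: overeat = over- + eat
Meaning = excessive


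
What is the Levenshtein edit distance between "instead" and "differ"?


Word 1: "instead" (length 7)
Word 2: "differ" (length 6)
One optimal edit sequence (insert/delete/substitute each cost 1):
  1. substitute 'i' -> 'd'  (+1)
  2. substitute 'n' -> 'i'  (+1)
  3. substitute 's' -> 'f'  (+1)
  4. substitute 't' -> 'f'  (+1)
  5. keep 'e'
  6. delete 'a'  (+1)
  7. substitute 'd' -> 'r'  (+1)
Total edit operations: 6
Edit distance = 6


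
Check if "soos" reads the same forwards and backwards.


Word: "soos"
Reversed: "soos"
Forward == Backward? soos == soos
Palindrome = Yes


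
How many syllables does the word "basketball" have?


Word: "basketball"
Syllable breakdown: bas / ket / ball
Counting: 3 parts
= 3 syllables


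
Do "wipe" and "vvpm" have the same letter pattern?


Pattern of "wipe": [0, 1, 2, 3]
Pattern of "vvpm": [0, 0, 1, 2]
Patterns do not match
Same pattern = No


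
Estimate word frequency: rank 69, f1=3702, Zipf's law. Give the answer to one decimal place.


Zipf's law: f(r) = f(1) / r
f(1) = 3702
f(69) = 3702 / 69
= 53.7 occurrences


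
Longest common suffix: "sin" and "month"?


Word 1: "sin"
Word 2: "month"
Comparing from end:
  Pos -1: 'n' != 'h' (stop)
LCS = "" (length 0)


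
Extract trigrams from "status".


Word: "status" (length 6)
Number of trigrams = 6 - 3 + 1 = 4
  Position 0: "sta"
  Position 1: "tat"
  Position 2: "atu"
  Position 3: "tus"
Trigrams = "sta", "tat", "atu", "tus"


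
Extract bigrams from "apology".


Word: "apology" (length 7)
Number of bigrams = 7 - 2 + 1 = 6
  Position 0: "ap"
  Position 1: "po"
  Position 2: "ol"
  Position 3: "lo"
  Position 4: "og"
  Position 5: "gy"
Bigrams = "ap", "po", "ol", "lo", "og", "gy"


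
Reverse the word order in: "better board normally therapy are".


Original: "better board normally therapy are"
Words (1..n): better | board | normally | therapy | are
Reversed (n..1): are | therapy | normally | board | better
Result = "are therapy normally board better"


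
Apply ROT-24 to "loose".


Word: "loose"
Shift: 24
Each letter → (letter + shift) mod 26:
  'l' (11) + 24 = 9 → 'j'
  'o' (14) + 24 = 12 → 'm'
  'o' (14) + 24 = 12 → 'm'
  's' (18) + 24 = 16 → 'q'
  'e' (4) + 24 = 2 → 'c'
Result = "jmmqc"


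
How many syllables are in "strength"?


Word: "strength"
Syllable breakdown: strength
Counting: 1 part
= 1 syllable


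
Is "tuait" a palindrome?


Word: "tuait"
Reversed: "tiaut"
Forward == Backward? tuait != tiaut
Palindrome = No


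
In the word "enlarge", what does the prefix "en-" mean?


Prefix: en-
As in: enlarge -> en- + large
Meaning = cause to / put into


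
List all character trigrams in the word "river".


Word: "river" (length 5)
Number of trigrams = 5 - 3 + 1 = 3
  Position 0: "riv"
  Position 1: "ive"
  Position 2: "ver"
Trigrams = "riv", "ive", "ver"


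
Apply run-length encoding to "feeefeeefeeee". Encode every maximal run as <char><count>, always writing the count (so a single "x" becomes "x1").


String: "feeefeeefeeee"
Scanning for consecutive runs:
  'f' x 1
  'e' x 3
  'f' x 1
  'e' x 3
  'f' x 1
  'e' x 4
RLE = "f1e3f1e3f1e4"


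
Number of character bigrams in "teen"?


Word: "teen" (length 4)
Number of 2-grams = length - 2 + 1 = 4 - 2 + 1
= 3


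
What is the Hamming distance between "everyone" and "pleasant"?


Comparing character by character (same length = 8):
  Pos 0: 'e' vs 'p' !=
  Pos 1: 'v' vs 'l' !=
  Pos 2: 'e' vs 'e' =
  Pos 3: 'r' vs 'a' !=
  Pos 4: 'y' vs 's' !=
  Pos 5: 'o' vs 'a' !=
  Pos 6: 'n' vs 'n' =
  Pos 7: 'e' vs 't' !=
Hamming distance = 6


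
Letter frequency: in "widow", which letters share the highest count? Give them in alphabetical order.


Word: "widow"
Letter counts:
  'd': 1
  'i': 1
  'o': 1
  'w': 2
Maximum count = 2
Most frequent = 'w' (2 times each)


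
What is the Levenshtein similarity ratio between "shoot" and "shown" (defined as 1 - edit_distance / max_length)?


Word 1: "shoot" (length 5)
Word 2: "shown" (length 5)
One optimal edit sequence:
  1. keep 's'
  2. keep 'h'
  3. keep 'o'
  4. substitute 'o' -> 'w'  (+1)
  5. substitute 't' -> 'n'  (+1)
Edit distance = 2
Max length = max(5, 5) = 5
Similarity = 1 - 2/5
= 0.6000


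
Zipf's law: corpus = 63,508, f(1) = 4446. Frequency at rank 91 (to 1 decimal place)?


Zipf's law: f(r) = f(1) / r
f(1) = 4446
f(91) = 4446 / 91
= 48.9 occurrences


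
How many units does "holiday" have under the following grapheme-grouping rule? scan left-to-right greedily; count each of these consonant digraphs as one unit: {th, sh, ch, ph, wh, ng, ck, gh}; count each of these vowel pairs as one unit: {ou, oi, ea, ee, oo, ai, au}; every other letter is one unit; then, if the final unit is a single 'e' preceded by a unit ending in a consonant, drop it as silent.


Word: "holiday" (7 letters)
Left-to-right scan:
  1. 'h' (letter)
  2. 'o' (letter)
  3. 'l' (letter)
  4. 'i' (letter)
  5. 'd' (letter)
  6. 'a' (letter)
  7. 'y' (letter)
Units from scan: 7
Sound units = 7 units


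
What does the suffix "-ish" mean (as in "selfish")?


Suffix: -ish
Example: selfish (self + -ish)
Meaning = somewhat / having the qualities of


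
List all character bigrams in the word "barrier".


Word: "barrier" (length 7)
Number of bigrams = 7 - 2 + 1 = 6
  Position 0: "ba"
  Position 1: "ar"
  Position 2: "rr"
  Position 3: "ri"
  Position 4: "ie"
  Position 5: "er"
Bigrams = "ba", "ar", "rr", "ri", "ie", "er"


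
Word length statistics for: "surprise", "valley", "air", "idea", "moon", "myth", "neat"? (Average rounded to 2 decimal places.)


Lengths: "surprise"=8, "valley"=6, "air"=3, "idea"=4, "moon"=4, "myth"=4, "neat"=4
Sum = 33, Count = 7
Average = 33/7 = 4.71
= avg=4.71, min=3, max=8


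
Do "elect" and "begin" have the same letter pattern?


Pattern of "elect": [0, 1, 0, 2, 3]
Pattern of "begin": [0, 1, 2, 3, 4]
Patterns do not match
Same pattern = No


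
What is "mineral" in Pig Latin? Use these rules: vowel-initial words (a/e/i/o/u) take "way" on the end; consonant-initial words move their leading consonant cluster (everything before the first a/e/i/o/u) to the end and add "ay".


Word: "mineral"
Starts with consonant(s) → move to end, add 'ay'
Consonant cluster: "m"
Pig Latin = "ineralmay"


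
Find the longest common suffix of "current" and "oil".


Word 1: "current"
Word 2: "oil"
Comparing from end:
  Pos -1: 't' != 'l' (stop)
LCS = "" (length 0)


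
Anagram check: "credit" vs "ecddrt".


Word 1: "credit" → sorted: cdeirt
Word 2: "ecddrt" → sorted: cddert
Same letters? cdeirt != cddert
Anagram = No


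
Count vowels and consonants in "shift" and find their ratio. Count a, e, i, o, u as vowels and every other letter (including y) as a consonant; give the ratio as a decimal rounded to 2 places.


Word: "shift"
Vowels (a,e,i,o,u): 1
Consonants: 4
Ratio = 1/4
= 0.25


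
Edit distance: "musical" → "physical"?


Word 1: "musical" (length 7)
Word 2: "physical" (length 8)
One optimal edit sequence (insert/delete/substitute each cost 1):
  1. insert 'p'  (+1)
  2. substitute 'm' -> 'h'  (+1)
  3. substitute 'u' -> 'y'  (+1)
  4. keep 's'
  5. keep 'i'
  6. keep 'c'
  7. keep 'a'
  8. keep 'l'
Total edit operations: 3
Edit distance = 3


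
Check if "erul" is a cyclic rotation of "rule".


Word: "rule", Candidate: "erul"
Method: check if candidate is substring of word+word
"rulerule" contains "erul"? Yes
Is rotation = Yes


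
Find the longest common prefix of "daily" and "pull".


Word 1: "daily"
Word 2: "pull"
Comparing from start:
  Pos 0: 'd' != 'p' (stop)
LCP = "" (length 0)


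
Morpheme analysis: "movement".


Word: "movement"
Morphemes: move / -ment
Each morpheme carries meaning
= 2 morphemes


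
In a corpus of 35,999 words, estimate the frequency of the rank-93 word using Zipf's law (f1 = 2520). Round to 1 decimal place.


Zipf's law: f(r) = f(1) / r
f(1) = 2520
f(93) = 2520 / 93
= 27.1 occurrences


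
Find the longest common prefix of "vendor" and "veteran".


Word 1: "vendor"
Word 2: "veteran"
Comparing from start:
  Pos 0: 'v' == 'v'
  Pos 1: 'e' == 'e'
  Pos 2: 'n' != 't' (stop)
LCP = "ve" (length 2)


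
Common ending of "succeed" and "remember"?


Word 1: "succeed"
Word 2: "remember"
Comparing from end:
  Pos -1: 'd' != 'r' (stop)
LCS = "" (length 0)


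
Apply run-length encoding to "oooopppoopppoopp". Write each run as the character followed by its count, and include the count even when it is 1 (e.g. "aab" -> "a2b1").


String: "oooopppoopppoopp"
Scanning for consecutive runs:
  'o' x 4
  'p' x 3
  'o' x 2
  'p' x 3
  'o' x 2
  'p' x 2
RLE = "o4p3o2p3o2p2"


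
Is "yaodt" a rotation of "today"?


Word: "today", Candidate: "yaodt"
Method: check if candidate is substring of word+word
"todaytoday" contains "yaodt"? No
Is rotation = No


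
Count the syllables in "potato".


Word: "potato"
Syllable breakdown: po · ta · to
Counting: 3 parts
= 3 syllables


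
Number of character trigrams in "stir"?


Word: "stir" (length 4)
Number of 3-grams = length - 3 + 1 = 4 - 3 + 1
= 2


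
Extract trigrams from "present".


Word: "present" (length 7)
Number of trigrams = 7 - 3 + 1 = 5
  Position 0: "pre"
  Position 1: "res"
  Position 2: "ese"
  Position 3: "sen"
  Position 4: "ent"
Trigrams = "pre", "res", "ese", "sen", "ent"


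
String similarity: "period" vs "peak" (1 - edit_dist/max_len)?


Word 1: "period" (length 6)
Word 2: "peak" (length 4)
One optimal edit sequence:
  1. keep 'p'
  2. keep 'e'
  3. delete 'r'  (+1)
  4. delete 'i'  (+1)
  5. substitute 'o' -> 'a'  (+1)
  6. substitute 'd' -> 'k'  (+1)
Edit distance = 4
Max length = max(6, 4) = 6
Similarity = 1 - 4/6
= 0.3333


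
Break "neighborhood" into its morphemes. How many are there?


Word: "neighborhood"
Morphemes: neighbor / -hood
Each morpheme carries meaning
= 2 morphemes


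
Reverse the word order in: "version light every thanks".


Original: "version light every thanks"
Words (1..n): version | light | every | thanks
Reversed (n..1): thanks | every | light | version
Result = "thanks every light version"


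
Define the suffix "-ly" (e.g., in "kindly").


Suffix: -ly
As in: kindly -> kind + -ly
Meaning = in a manner


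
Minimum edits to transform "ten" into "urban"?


Word 1: "ten" (length 3)
Word 2: "urban" (length 5)
One optimal edit sequence (insert/delete/substitute each cost 1):
  1. insert 'u'  (+1)
  2. insert 'r'  (+1)
  3. substitute 't' -> 'b'  (+1)
  4. substitute 'e' -> 'a'  (+1)
  5. keep 'n'
Total edit operations: 4
Edit distance = 4


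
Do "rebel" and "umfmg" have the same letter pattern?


Pattern of "rebel": [0, 1, 2, 1, 3]
Pattern of "umfmg": [0, 1, 2, 1, 3]
Patterns match
Same pattern = Yes


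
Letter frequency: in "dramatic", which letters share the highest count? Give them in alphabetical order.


Word: "dramatic"
Letter counts:
  'a': 2
  'c': 1
  'd': 1
  'i': 1
  'm': 1
  'r': 1
  't': 1
Maximum count = 2
Most frequent = 'a' (2 times each)


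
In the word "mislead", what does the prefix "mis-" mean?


Prefix: mis-
Example: mislead = mis- + lead
Meaning = wrongly


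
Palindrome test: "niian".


Word: "niian"
Reversed: "naiin"
Forward == Backward? niian != naiin
Palindrome = No


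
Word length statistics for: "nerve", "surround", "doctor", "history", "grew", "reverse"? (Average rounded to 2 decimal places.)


Lengths: "nerve"=5, "surround"=8, "doctor"=6, "history"=7, "grew"=4, "reverse"=7
Sum = 37, Count = 6
Average = 37/6 = 6.17
= avg=6.17, min=4, max=8


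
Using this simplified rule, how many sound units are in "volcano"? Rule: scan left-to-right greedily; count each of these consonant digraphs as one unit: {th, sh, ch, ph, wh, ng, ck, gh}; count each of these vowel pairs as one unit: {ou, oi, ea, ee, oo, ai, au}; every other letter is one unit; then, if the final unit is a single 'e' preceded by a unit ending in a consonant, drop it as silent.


Word: "volcano" (7 letters)
Left-to-right scan:
  (1) 'v' (letter)
  (2) 'o' (letter)
  (3) 'l' (letter)
  (4) 'c' (letter)
  (5) 'a' (letter)
  (6) 'n' (letter)
  (7) 'o' (letter)
Units from scan: 7
Sound units = 7 units


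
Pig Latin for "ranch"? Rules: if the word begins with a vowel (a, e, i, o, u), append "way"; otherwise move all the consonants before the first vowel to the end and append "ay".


Word: "ranch"
Starts with consonant(s) → move to end, add 'ay'
Consonant cluster: "r"
Pig Latin = "anchray"


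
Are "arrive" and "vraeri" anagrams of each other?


Word 1: "arrive" → sorted: aeirrv
Word 2: "vraeri" → sorted: aeirrv
Same letters? aeirrv == aeirrv
Anagram = Yes


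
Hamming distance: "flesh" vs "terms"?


Comparing character by character (same length = 5):
  Pos 0: 'f' vs 't' !=
  Pos 1: 'l' vs 'e' !=
  Pos 2: 'e' vs 'r' !=
  Pos 3: 's' vs 'm' !=
  Pos 4: 'h' vs 's' !=
Hamming distance = 5


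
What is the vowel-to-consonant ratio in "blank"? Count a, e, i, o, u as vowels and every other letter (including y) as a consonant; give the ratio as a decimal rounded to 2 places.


Word: "blank"
Vowels (a,e,i,o,u): 1
Consonants: 4
Ratio = 1/4
= 0.25


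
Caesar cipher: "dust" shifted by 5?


Word: "dust"
Shift: 5
Each letter → (letter + shift) mod 26:
  'd' (3) + 5 = 8 → 'i'
  'u' (20) + 5 = 25 → 'z'
  's' (18) + 5 = 23 → 'x'
  't' (19) + 5 = 24 → 'y'
Result = "izxy"


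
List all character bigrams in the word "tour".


Word: "tour" (length 4)
Number of bigrams = 4 - 2 + 1 = 3
  Position 0: "to"
  Position 1: "ou"
  Position 2: "ur"
Bigrams = "to", "ou", "ur"


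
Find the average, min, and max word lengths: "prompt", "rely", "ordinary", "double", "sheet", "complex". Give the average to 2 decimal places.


Lengths: "prompt"=6, "rely"=4, "ordinary"=8, "double"=6, "sheet"=5, "complex"=7
Sum = 36, Count = 6
Average = 36/6 = 6.00
= avg=6.00, min=4, max=8


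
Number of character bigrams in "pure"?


Word: "pure" (length 4)
Number of 2-grams = length - 2 + 1 = 4 - 2 + 1
= 3


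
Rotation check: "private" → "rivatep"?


Word: "private", Candidate: "rivatep"
Method: check if candidate is substring of word+word
"privateprivate" contains "rivatep"? Yes
Is rotation = Yes


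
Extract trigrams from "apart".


Word: "apart" (length 5)
Number of trigrams = 5 - 3 + 1 = 3
  Position 0: "apa"
  Position 1: "par"
  Position 2: "art"
Trigrams = "apa", "par", "art"


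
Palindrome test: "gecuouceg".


Word: "gecuouceg"
Reversed: "gecuouceg"
Forward == Backward? gecuouceg == gecuouceg
Palindrome = Yes


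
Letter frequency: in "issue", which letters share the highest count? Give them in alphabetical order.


Word: "issue"
Letter counts:
  'e': 1
  'i': 1
  's': 2
  'u': 1
Maximum count = 2
Most frequent = 's' (2 times each)


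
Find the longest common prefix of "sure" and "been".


Word 1: "sure"
Word 2: "been"
Comparing from start:
  Pos 0: 's' != 'b' (stop)
LCP = "" (length 0)


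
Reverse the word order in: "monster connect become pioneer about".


Original: "monster connect become pioneer about"
Words (1..n): monster | connect | become | pioneer | about
Reversed (n..1): about | pioneer | become | connect | monster
Result = "about pioneer become connect monster"


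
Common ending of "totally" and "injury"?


Word 1: "totally"
Word 2: "injury"
Comparing from end:
  Pos -1: 'y' == 'y'
  Pos -2: 'l' != 'r' (stop)
LCS = "y" (length 1)


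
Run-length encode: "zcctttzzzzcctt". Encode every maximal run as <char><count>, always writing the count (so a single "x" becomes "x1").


String: "zcctttzzzzcctt"
Scanning for consecutive runs:
  'z' x 1
  'c' x 2
  't' x 3
  'z' x 4
  'c' x 2
  't' x 2
RLE = "z1c2t3z4c2t2"


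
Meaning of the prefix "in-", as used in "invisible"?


Prefix: in-
Example: invisible (in- + visible)
Meaning = not / into


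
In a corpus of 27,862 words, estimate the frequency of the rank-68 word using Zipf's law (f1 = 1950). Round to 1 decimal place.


Zipf's law: f(r) = f(1) / r
f(1) = 1950
f(68) = 1950 / 68
= 28.7 occurrences


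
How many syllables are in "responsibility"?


Word: "responsibility"
Syllable breakdown: re · spon · si · bil · i · ty
Counting: 6 parts
= 6 syllables


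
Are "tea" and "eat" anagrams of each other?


Word 1: "tea" → sorted: aet
Word 2: "eat" → sorted: aet
Same letters? aet == aet
Anagram = Yes


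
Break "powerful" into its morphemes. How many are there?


Word: "powerful"
Morphemes: power / -ful
Each morpheme carries meaning
= 2 morphemes


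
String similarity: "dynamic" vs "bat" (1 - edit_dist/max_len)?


Word 1: "dynamic" (length 7)
Word 2: "bat" (length 3)
One optimal edit sequence:
  1. delete 'd'  (+1)
  2. delete 'y'  (+1)
  3. substitute 'n' -> 'b'  (+1)
  4. keep 'a'
  5. delete 'm'  (+1)
  6. delete 'i'  (+1)
  7. substitute 'c' -> 't'  (+1)
Edit distance = 6
Max length = max(7, 3) = 7
Similarity = 1 - 6/7
= 0.1429


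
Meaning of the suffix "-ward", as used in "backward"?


Suffix: -ward
Example: backward = back + -ward
Meaning = in the direction of


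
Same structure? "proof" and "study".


Pattern of "proof": [0, 1, 2, 2, 3]
Pattern of "study": [0, 1, 2, 3, 4]
Patterns do not match
Same pattern = No


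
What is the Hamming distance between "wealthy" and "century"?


Comparing character by character (same length = 7):
  Pos 0: 'w' vs 'c' !=
  Pos 1: 'e' vs 'e' =
  Pos 2: 'a' vs 'n' !=
  Pos 3: 'l' vs 't' !=
  Pos 4: 't' vs 'u' !=
  Pos 5: 'h' vs 'r' !=
  Pos 6: 'y' vs 'y' =
Hamming distance = 5


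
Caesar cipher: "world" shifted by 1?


Word: "world"
Shift: 1
Each letter → (letter + shift) mod 26:
  'w' (22) + 1 = 23 → 'x'
  'o' (14) + 1 = 15 → 'p'
  'r' (17) + 1 = 18 → 's'
  'l' (11) + 1 = 12 → 'm'
  'd' (3) + 1 = 4 → 'e'
Result = "xpsme"


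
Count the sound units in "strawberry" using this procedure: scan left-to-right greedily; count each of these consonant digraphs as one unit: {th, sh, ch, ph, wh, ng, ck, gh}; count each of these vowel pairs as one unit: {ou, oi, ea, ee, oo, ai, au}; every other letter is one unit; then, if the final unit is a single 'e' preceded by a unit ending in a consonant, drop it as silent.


Word: "strawberry" (10 letters)
Left-to-right scan:
  1. 's' (letter)
  2. 't' (letter)
  3. 'r' (letter)
  4. 'a' (letter)
  5. 'w' (letter)
  6. 'b' (letter)
  7. 'e' (letter)
  8. 'r' (letter)
  9. 'r' (letter)
  10. 'y' (letter)
Units from scan: 10
Sound units = 10 units


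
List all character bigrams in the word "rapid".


Word: "rapid" (length 5)
Number of bigrams = 5 - 2 + 1 = 4
  Position 0: "ra"
  Position 1: "ap"
  Position 2: "pi"
  Position 3: "id"
Bigrams = "ra", "ap", "pi", "id"


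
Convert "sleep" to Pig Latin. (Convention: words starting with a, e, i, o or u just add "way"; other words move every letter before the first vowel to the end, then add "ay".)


Word: "sleep"
Starts with consonant(s) → move to end, add 'ay'
Consonant cluster: "sl"
Pig Latin = "eepslay"


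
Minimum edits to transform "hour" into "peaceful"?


Word 1: "hour" (length 4)
Word 2: "peaceful" (length 8)
One optimal edit sequence (insert/delete/substitute each cost 1):
  1. insert 'p'  (+1)
  2. insert 'e'  (+1)
  3. insert 'a'  (+1)
  4. insert 'c'  (+1)
  5. substitute 'h' -> 'e'  (+1)
  6. substitute 'o' -> 'f'  (+1)
  7. keep 'u'
  8. substitute 'r' -> 'l'  (+1)
Total edit operations: 7
Edit distance = 7


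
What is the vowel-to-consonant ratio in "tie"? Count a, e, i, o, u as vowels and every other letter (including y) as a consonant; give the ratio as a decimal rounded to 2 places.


Word: "tie"
Vowels (a,e,i,o,u): 2
Consonants: 1
Ratio = 2/1
= 2.00


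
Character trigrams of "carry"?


Word: "carry" (length 5)
Number of trigrams = 5 - 3 + 1 = 3
  Position 0: "car"
  Position 1: "arr"
  Position 2: "rry"
Trigrams = "car", "arr", "rry"


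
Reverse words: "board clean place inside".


Original: "board clean place inside"
Words (1..n): board | clean | place | inside
Reversed (n..1): inside | place | clean | board
Result = "inside place clean board"


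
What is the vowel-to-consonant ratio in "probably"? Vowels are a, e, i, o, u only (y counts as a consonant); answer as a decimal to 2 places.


Word: "probably"
Vowels (a,e,i,o,u): 2
Consonants: 6
Ratio = 2/6
= 0.33


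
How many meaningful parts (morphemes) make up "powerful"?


Word: "powerful"
Morphemes: power / -ful
Each morpheme carries meaning
= 2 morphemes


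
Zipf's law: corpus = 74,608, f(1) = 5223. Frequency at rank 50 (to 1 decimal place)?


Zipf's law: f(r) = f(1) / r
f(1) = 5223
f(50) = 5223 / 50
= 104.5 occurrences


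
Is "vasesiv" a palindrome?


Word: "vasesiv"
Reversed: "visesav"
Forward == Backward? vasesiv != visesav
Palindrome = No


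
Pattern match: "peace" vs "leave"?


Pattern of "peace": [0, 1, 2, 3, 1]
Pattern of "leave": [0, 1, 2, 3, 1]
Patterns match
Same pattern = Yes


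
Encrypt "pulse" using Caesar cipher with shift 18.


Word: "pulse"
Shift: 18
Each letter → (letter + shift) mod 26:
  'p' (15) + 18 = 7 → 'h'
  'u' (20) + 18 = 12 → 'm'
  'l' (11) + 18 = 3 → 'd'
  's' (18) + 18 = 10 → 'k'
  'e' (4) + 18 = 22 → 'w'
Result = "hmdkw"


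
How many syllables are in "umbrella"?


Word: "umbrella"
Syllable breakdown: um / brel / la
Counting: 3 parts
= 3 syllables


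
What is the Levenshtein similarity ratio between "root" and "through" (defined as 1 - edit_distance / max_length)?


Word 1: "root" (length 4)
Word 2: "through" (length 7)
One optimal edit sequence:
  1. insert 't'  (+1)
  2. insert 'h'  (+1)
  3. keep 'r'
  4. keep 'o'
  5. insert 'u'  (+1)
  6. substitute 'o' -> 'g'  (+1)
  7. substitute 't' -> 'h'  (+1)
Edit distance = 5
Max length = max(4, 7) = 7
Similarity = 1 - 5/7
= 0.2857


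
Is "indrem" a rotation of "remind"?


Word: "remind", Candidate: "indrem"
Method: check if candidate is substring of word+word
"remindremind" contains "indrem"? Yes
Is rotation = Yes


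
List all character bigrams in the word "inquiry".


Word: "inquiry" (length 7)
Number of bigrams = 7 - 2 + 1 = 6
  Position 0: "in"
  Position 1: "nq"
  Position 2: "qu"
  Position 3: "ui"
  Position 4: "ir"
  Position 5: "ry"
Bigrams = "in", "nq", "qu", "ui", "ir", "ry"


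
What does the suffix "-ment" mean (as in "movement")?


Suffix: -ment
As in: movement -> move + -ment
Meaning = result of action


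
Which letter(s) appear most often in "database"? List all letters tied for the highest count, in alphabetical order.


Word: "database"
Letter counts:
  'a': 3
  'b': 1
  'd': 1
  'e': 1
  's': 1
  't': 1
Maximum count = 3
Most frequent = 'a' (3 times each)


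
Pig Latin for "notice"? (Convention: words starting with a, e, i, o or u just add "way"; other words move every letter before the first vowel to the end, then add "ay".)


Word: "notice"
Starts with consonant(s) → move to end, add 'ay'
Consonant cluster: "n"
Pig Latin = "oticenay"


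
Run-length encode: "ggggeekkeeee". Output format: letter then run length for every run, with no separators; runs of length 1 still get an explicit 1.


String: "ggggeekkeeee"
Scanning for consecutive runs:
  'g' x 4
  'e' x 2
  'k' x 2
  'e' x 4
RLE = "g4e2k2e4"


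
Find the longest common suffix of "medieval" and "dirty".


Word 1: "medieval"
Word 2: "dirty"
Comparing from end:
  Pos -1: 'l' != 'y' (stop)
LCS = "" (length 0)


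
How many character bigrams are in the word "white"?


Word: "white" (length 5)
Number of 2-grams = length - 2 + 1 = 5 - 2 + 1
= 4


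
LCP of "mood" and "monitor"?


Word 1: "mood"
Word 2: "monitor"
Comparing from start:
  Pos 0: 'm' == 'm'
  Pos 1: 'o' == 'o'
  Pos 2: 'o' != 'n' (stop)
LCP = "mo" (length 2)


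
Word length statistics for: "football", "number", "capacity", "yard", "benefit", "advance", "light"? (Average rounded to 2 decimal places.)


Lengths: "football"=8, "number"=6, "capacity"=8, "yard"=4, "benefit"=7, "advance"=7, "light"=5
Sum = 45, Count = 7
Average = 45/7 = 6.43
= avg=6.43, min=4, max=8


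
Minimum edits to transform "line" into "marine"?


Word 1: "line" (length 4)
Word 2: "marine" (length 6)
One optimal edit sequence (insert/delete/substitute each cost 1):
  1. insert 'm'  (+1)
  2. insert 'a'  (+1)
  3. substitute 'l' -> 'r'  (+1)
  4. keep 'i'
  5. keep 'n'
  6. keep 'e'
Total edit operations: 3
Edit distance = 3


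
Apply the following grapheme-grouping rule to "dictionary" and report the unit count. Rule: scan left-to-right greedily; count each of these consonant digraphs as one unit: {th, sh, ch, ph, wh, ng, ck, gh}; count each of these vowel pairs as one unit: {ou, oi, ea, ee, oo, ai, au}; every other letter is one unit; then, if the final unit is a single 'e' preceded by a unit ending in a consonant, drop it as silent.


Word: "dictionary" (10 letters)
Left-to-right scan:
  1. 'd' (letter)
  2. 'i' (letter)
  3. 'c' (letter)
  4. 't' (letter)
  5. 'i' (letter)
  6. 'o' (letter)
  7. 'n' (letter)
  8. 'a' (letter)
  9. 'r' (letter)
  10. 'y' (letter)
Units from scan: 10
Sound units = 10 units


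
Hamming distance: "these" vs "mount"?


Comparing character by character (same length = 5):
  Pos 0: 't' vs 'm' !=
  Pos 1: 'h' vs 'o' !=
  Pos 2: 'e' vs 'u' !=
  Pos 3: 's' vs 'n' !=
  Pos 4: 'e' vs 't' !=
Hamming distance = 5


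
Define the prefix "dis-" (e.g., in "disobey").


Prefix: dis-
Example: disobey = dis- + obey
Meaning = not / opposite


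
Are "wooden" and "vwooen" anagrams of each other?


Word 1: "wooden" → sorted: denoow
Word 2: "vwooen" → sorted: enoovw
Same letters? denoow != enoovw
Anagram = No


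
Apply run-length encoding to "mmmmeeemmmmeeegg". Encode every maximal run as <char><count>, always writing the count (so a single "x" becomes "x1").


String: "mmmmeeemmmmeeegg"
Scanning for consecutive runs:
  'm' x 4
  'e' x 3
  'm' x 4
  'e' x 3
  'g' x 2
RLE = "m4e3m4e3g2"


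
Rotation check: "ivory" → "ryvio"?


Word: "ivory", Candidate: "ryvio"
Method: check if candidate is substring of word+word
"ivoryivory" contains "ryvio"? No
Is rotation = No


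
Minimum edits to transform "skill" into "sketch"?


Word 1: "skill" (length 5)
Word 2: "sketch" (length 6)
One optimal edit sequence (insert/delete/substitute each cost 1):
  1. keep 's'
  2. keep 'k'
  3. insert 'e'  (+1)
  4. substitute 'i' -> 't'  (+1)
  5. substitute 'l' -> 'c'  (+1)
  6. substitute 'l' -> 'h'  (+1)
Total edit operations: 4
Edit distance = 4


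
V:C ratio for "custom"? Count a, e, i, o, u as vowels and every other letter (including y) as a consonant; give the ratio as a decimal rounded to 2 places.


Word: "custom"
Vowels (a,e,i,o,u): 2
Consonants: 4
Ratio = 2/4
= 0.50


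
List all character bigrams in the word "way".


Word: "way" (length 3)
Number of bigrams = 3 - 2 + 1 = 2
  Position 0: "wa"
  Position 1: "ay"
Bigrams = "wa", "ay"


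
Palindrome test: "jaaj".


Word: "jaaj"
Reversed: "jaaj"
Forward == Backward? jaaj == jaaj
Palindrome = Yes


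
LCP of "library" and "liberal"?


Word 1: "library"
Word 2: "liberal"
Comparing from start:
  Pos 0: 'l' == 'l'
  Pos 1: 'i' == 'i'
  Pos 2: 'b' == 'b'
  Pos 3: 'r' != 'e' (stop)
LCP = "lib" (length 3)


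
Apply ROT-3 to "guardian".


Word: "guardian"
Shift: 3
Each letter → (letter + shift) mod 26:
  'g' (6) + 3 = 9 → 'j'
  'u' (20) + 3 = 23 → 'x'
  'a' (0) + 3 = 3 → 'd'
  'r' (17) + 3 = 20 → 'u'
  'd' (3) + 3 = 6 → 'g'
  'i' (8) + 3 = 11 → 'l'
  'a' (0) + 3 = 3 → 'd'
  'n' (13) + 3 = 16 → 'q'
Result = "jxdugldq"


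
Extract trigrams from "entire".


Word: "entire" (length 6)
Number of trigrams = 6 - 3 + 1 = 4
  Position 0: "ent"
  Position 1: "nti"
  Position 2: "tir"
  Position 3: "ire"
Trigrams = "ent", "nti", "tir", "ire"


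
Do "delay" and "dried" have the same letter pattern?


Pattern of "delay": [0, 1, 2, 3, 4]
Pattern of "dried": [0, 1, 2, 3, 0]
Patterns do not match
Same pattern = No


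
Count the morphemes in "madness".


Word: "madness"
Morphemes: mad | -ness
Each morpheme carries meaning
= 2 morphemes


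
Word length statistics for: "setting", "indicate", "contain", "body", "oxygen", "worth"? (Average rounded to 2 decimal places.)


Lengths: "setting"=7, "indicate"=8, "contain"=7, "body"=4, "oxygen"=6, "worth"=5
Sum = 37, Count = 6
Average = 37/6 = 6.17
= avg=6.17, min=4, max=8


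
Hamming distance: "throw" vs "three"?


Comparing character by character (same length = 5):
  Pos 0: 't' vs 't' =
  Pos 1: 'h' vs 'h' =
  Pos 2: 'r' vs 'r' =
  Pos 3: 'o' vs 'e' !=
  Pos 4: 'w' vs 'e' !=
Hamming distance = 2


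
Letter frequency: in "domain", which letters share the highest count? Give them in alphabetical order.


Word: "domain"
Letter counts:
  'a': 1
  'd': 1
  'i': 1
  'm': 1
  'n': 1
  'o': 1
Maximum count = 1
Most frequent = 'a', 'd', 'i', 'm', 'n', 'o' (1 time each)


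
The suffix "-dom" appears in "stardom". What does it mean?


Suffix: -dom
Example: stardom (star + -dom)
Meaning = state / realm


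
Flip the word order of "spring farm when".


Original: "spring farm when"
Words (1..n): spring | farm | when
Reversed (n..1): when | farm | spring
Result = "when farm spring"


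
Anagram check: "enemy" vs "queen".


Word 1: "enemy" → sorted: eemny
Word 2: "queen" → sorted: eenqu
Same letters? eemny != eenqu
Anagram = No


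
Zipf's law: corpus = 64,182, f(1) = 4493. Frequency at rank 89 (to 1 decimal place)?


Zipf's law: f(r) = f(1) / r
f(1) = 4493
f(89) = 4493 / 89
= 50.5 occurrences


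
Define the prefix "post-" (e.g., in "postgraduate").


Prefix: post-
As in: postgraduate -> post- + graduate
Meaning = after


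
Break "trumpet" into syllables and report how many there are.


Word: "trumpet"
Syllable breakdown: trum · pet
Counting: 2 parts
= 2 syllables


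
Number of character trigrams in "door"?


Word: "door" (length 4)
Number of 3-grams = length - 3 + 1 = 4 - 3 + 1
= 2


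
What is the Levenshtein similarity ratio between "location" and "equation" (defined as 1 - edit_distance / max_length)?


Word 1: "location" (length 8)
Word 2: "equation" (length 8)
One optimal edit sequence:
  1. substitute 'l' -> 'e'  (+1)
  2. substitute 'o' -> 'q'  (+1)
  3. substitute 'c' -> 'u'  (+1)
  4. keep 'a'
  5. keep 't'
  6. keep 'i'
  7. keep 'o'
  8. keep 'n'
Edit distance = 3
Max length = max(8, 8) = 8
Similarity = 1 - 3/8
= 0.6250


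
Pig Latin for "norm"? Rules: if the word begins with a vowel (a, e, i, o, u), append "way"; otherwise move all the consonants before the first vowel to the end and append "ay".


Word: "norm"
Starts with consonant(s) → move to end, add 'ay'
Consonant cluster: "n"
Pig Latin = "ormnay"


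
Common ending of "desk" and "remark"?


Word 1: "desk"
Word 2: "remark"
Comparing from end:
  Pos -1: 'k' == 'k'
  Pos -2: 's' != 'r' (stop)
LCS = "k" (length 1)


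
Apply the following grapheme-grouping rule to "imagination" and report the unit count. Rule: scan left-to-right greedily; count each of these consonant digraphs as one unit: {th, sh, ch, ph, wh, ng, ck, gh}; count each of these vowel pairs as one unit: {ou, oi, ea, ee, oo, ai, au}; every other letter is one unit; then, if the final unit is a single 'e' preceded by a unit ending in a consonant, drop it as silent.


Word: "imagination" (11 letters)
Left-to-right scan:
  1. 'i' (letter)
  2. 'm' (letter)
  3. 'a' (letter)
  4. 'g' (letter)
  5. 'i' (letter)
  6. 'n' (letter)
  7. 'a' (letter)
  8. 't' (letter)
  9. 'i' (letter)
  10. 'o' (letter)
  11. 'n' (letter)
Units from scan: 11
Sound units = 11 units
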